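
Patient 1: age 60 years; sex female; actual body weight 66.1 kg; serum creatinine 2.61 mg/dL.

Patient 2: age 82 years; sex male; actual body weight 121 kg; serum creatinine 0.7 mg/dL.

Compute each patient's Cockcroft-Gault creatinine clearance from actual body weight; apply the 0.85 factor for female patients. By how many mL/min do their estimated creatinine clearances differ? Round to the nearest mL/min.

Patient 1: CrCl = (140 − 60) × 66.1 / (72 × 2.61) × 0.85 = 5288.0 / 187.92 × 0.85 ≈ 23.9 mL/min
Patient 2: CrCl = (140 − 82) × 121 / (72 × 0.7) = 7018.0 / 50.40 ≈ 139.2 mL/min
|23.9 − 139.2| = 115.3 mL/min

115 mL/min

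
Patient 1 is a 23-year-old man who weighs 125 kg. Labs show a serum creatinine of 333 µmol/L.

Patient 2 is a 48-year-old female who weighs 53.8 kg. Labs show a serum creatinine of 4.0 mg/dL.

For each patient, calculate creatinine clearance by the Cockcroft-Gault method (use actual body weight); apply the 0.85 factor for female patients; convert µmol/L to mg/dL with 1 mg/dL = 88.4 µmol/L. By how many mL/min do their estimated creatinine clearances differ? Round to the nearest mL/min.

39 mL/min

Patient 1: SCr = 333 / 88.4 = 3.767 mg/dL
Patient 1: CrCl = (140 − 23) × 125 / (72 × 3.767) = 14625.0 / 271.22 ≈ 53.9 mL/min
Patient 2: CrCl = (140 − 48) × 53.8 / (72 × 4) × 0.85 = 4949.6 / 288.00 × 0.85 ≈ 14.6 mL/min
|53.9 − 14.6| = 39.3 mL/min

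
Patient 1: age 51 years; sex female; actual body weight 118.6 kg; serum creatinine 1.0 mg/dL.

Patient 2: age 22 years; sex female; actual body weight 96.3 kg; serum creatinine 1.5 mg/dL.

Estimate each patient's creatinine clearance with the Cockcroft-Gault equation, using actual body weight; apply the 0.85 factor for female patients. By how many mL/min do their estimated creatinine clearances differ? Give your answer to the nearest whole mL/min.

Patient 1: CrCl = (140 − 51) × 118.6 / (72 × 1) × 0.85 = 10555.4 / 72.00 × 0.85 ≈ 124.6 mL/min
Patient 2: CrCl = (140 − 22) × 96.3 / (72 × 1.5) × 0.85 = 11363.4 / 108.00 × 0.85 ≈ 89.4 mL/min
|124.6 − 89.4| = 35.2 mL/min

35 mL/min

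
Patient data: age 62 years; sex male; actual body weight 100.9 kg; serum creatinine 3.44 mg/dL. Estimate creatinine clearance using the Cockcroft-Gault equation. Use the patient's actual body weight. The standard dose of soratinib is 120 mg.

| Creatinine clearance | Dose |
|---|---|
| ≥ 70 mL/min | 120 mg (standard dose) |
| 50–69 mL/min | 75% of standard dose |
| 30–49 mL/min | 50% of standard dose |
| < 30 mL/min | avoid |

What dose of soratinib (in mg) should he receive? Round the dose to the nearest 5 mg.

CrCl = (140 − 62) × 100.9 / (72 × 3.44) = 7870.2 / 247.68 ≈ 31.8 mL/min
CrCl ≈ 32 mL/min → bracket 30–49 mL/min.
50% of 120 mg = 60 mg

60 mg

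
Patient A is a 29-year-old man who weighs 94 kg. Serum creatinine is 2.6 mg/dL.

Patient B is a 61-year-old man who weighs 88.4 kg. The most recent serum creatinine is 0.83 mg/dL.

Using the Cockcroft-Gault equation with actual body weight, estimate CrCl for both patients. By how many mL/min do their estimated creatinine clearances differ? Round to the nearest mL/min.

Patient A: CrCl = (140 − 29) × 94 / (72 × 2.6) = 10434.0 / 187.20 ≈ 55.7 mL/min
Patient B: CrCl = (140 − 61) × 88.4 / (72 × 0.83) = 6983.6 / 59.76 ≈ 116.9 mL/min
|55.7 − 116.9| = 61.2 mL/min

61 mL/min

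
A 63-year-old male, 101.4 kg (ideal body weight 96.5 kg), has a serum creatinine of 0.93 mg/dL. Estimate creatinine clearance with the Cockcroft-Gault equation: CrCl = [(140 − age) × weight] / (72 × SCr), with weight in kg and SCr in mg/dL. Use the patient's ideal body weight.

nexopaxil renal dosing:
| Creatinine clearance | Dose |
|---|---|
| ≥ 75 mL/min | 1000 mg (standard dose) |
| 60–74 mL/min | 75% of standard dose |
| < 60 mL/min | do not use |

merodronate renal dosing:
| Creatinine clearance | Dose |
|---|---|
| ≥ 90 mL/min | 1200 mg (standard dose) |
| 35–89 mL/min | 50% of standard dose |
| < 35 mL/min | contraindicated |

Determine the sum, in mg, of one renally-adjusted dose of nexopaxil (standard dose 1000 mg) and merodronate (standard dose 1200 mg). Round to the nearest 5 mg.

CrCl = (140 − 63) × 96.5 / (72 × 0.93) = 7430.5 / 66.96 ≈ 111.0 mL/min
CrCl ≈ 111 mL/min.
nexopaxil: ≥ 75 mL/min → 100% of 1000 mg = 1000 mg.
merodronate: ≥ 90 mL/min → 100% of 1200 mg = 1200 mg.
Total = 1000 + 1200 = 2200 mg.

2200 mg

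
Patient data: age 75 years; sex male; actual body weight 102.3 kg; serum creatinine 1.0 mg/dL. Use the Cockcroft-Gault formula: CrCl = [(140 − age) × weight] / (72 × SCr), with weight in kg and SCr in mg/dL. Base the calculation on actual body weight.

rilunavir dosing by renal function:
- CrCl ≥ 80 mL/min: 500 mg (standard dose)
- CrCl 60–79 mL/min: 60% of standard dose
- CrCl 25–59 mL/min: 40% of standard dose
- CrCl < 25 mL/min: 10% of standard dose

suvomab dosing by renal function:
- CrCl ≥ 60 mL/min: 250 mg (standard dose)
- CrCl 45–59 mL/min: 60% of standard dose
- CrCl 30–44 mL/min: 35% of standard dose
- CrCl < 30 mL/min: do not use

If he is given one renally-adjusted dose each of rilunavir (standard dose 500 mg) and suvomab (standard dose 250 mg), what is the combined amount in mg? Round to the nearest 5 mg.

CrCl = (140 − 75) × 102.3 / (72 × 1) = 6649.5 / 72.00 ≈ 92.4 mL/min
CrCl ≈ 92 mL/min.
rilunavir: ≥ 80 mL/min → 100% of 500 mg = 500 mg.
suvomab: ≥ 60 mL/min → 100% of 250 mg = 250 mg.
Total = 500 + 250 = 750 mg.

750 mg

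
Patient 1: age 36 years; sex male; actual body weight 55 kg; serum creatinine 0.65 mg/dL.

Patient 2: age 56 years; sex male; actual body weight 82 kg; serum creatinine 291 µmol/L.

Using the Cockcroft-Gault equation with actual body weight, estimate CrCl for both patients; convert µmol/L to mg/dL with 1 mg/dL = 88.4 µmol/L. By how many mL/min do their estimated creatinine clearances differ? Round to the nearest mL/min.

Patient 1: CrCl = (140 − 36) × 55 / (72 × 0.65) = 5720.0 / 46.80 ≈ 122.2 mL/min
Patient 2: SCr = 291 / 88.4 = 3.292 mg/dL
Patient 2: CrCl = (140 − 56) × 82 / (72 × 3.292) = 6888.0 / 237.02 ≈ 29.1 mL/min
|122.2 − 29.1| = 93.1 mL/min

93 mL/min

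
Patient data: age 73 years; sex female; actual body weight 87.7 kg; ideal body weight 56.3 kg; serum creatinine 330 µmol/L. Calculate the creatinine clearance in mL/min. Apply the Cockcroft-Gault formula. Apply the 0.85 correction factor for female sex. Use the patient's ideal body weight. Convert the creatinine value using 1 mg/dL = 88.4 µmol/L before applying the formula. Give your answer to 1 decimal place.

SCr = 330 / 88.4 = 3.733 mg/dL
CrCl = (140 − 73) × 56.3 / (72 × 3.733) × 0.85 = 3772.1 / 268.78 × 0.85 ≈ 11.9 mL/min

11.9 mL/min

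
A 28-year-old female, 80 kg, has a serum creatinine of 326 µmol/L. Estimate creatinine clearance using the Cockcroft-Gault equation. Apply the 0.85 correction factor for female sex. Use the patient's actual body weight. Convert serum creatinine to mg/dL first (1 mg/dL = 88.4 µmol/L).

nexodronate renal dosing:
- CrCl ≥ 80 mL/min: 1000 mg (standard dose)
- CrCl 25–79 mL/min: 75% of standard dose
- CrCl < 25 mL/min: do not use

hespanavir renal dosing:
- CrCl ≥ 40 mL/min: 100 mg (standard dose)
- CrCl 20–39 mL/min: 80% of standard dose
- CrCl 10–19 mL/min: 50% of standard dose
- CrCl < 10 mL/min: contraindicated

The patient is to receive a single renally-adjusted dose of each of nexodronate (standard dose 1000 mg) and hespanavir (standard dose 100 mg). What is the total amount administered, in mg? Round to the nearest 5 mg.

830 mg

SCr = 326 / 88.4 = 3.688 mg/dL
CrCl = (140 − 28) × 80 / (72 × 3.688) × 0.85 = 8960.0 / 265.54 × 0.85 ≈ 28.7 mL/min
CrCl ≈ 29 mL/min.
nexodronate: 25–79 mL/min → 75% of 1000 mg = 750 mg.
hespanavir: 20–39 mL/min → 80% of 100 mg = 80 mg.
Total = 750 + 80 = 830 mg.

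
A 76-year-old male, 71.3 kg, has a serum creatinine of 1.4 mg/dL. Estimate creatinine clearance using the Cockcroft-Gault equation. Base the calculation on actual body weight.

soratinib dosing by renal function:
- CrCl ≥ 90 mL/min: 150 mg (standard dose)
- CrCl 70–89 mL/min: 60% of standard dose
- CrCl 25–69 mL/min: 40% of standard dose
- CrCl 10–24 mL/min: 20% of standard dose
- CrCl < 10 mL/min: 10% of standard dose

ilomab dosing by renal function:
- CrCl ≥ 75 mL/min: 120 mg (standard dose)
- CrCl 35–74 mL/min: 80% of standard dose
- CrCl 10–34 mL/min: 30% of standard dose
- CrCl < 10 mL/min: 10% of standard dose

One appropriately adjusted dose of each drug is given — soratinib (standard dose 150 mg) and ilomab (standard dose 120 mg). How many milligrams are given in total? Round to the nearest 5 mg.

155 mg

CrCl = (140 − 76) × 71.3 / (72 × 1.4) = 4563.2 / 100.80 ≈ 45.3 mL/min
CrCl ≈ 45 mL/min.
soratinib: 25–69 mL/min → 40% of 150 mg = 60 mg.
ilomab: 35–74 mL/min → 80% of 120 mg = 96 mg.
Total = 60 + 96 = 156 mg.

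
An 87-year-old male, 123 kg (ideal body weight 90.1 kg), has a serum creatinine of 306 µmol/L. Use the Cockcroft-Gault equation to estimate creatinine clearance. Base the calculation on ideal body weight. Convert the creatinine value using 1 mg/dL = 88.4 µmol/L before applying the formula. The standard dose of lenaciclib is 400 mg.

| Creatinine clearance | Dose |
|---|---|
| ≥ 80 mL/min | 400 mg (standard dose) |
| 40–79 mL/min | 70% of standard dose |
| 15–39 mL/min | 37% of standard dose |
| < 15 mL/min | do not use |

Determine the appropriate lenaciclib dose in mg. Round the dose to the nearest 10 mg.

SCr = 306 / 88.4 = 3.462 mg/dL
CrCl = (140 − 87) × 90.1 / (72 × 3.462) = 4775.3 / 249.26 ≈ 19.2 mL/min
CrCl ≈ 19 mL/min → bracket 15–39 mL/min.
37% of 400 mg = 148 mg → 150 mg

150 mg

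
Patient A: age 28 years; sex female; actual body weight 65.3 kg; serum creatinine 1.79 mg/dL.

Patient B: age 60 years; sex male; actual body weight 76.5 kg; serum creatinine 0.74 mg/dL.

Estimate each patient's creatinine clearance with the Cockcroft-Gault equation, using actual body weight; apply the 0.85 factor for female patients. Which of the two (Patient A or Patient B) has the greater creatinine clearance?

Patient A: CrCl = (140 − 28) × 65.3 / (72 × 1.79) × 0.85 = 7313.6 / 128.88 × 0.85 ≈ 48.2 mL/min
Patient B: CrCl = (140 − 60) × 76.5 / (72 × 0.74) = 6120.0 / 53.28 ≈ 114.9 mL/min
48.2 vs 114.9 mL/min → Patient B is higher.

Patient B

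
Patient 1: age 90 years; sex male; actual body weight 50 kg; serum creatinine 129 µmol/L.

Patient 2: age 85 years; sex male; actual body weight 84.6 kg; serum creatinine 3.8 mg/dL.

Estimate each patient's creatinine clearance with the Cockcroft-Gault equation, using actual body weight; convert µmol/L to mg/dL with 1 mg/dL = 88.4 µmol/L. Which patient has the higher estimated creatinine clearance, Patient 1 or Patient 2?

Patient 1: SCr = 129 / 88.4 = 1.459 mg/dL
Patient 1: CrCl = (140 − 90) × 50 / (72 × 1.459) = 2500.0 / 105.05 ≈ 23.8 mL/min
Patient 2: CrCl = (140 − 85) × 84.6 / (72 × 3.8) = 4653.0 / 273.60 ≈ 17.0 mL/min
23.8 vs 17.0 mL/min → Patient 1 is higher.

Patient 1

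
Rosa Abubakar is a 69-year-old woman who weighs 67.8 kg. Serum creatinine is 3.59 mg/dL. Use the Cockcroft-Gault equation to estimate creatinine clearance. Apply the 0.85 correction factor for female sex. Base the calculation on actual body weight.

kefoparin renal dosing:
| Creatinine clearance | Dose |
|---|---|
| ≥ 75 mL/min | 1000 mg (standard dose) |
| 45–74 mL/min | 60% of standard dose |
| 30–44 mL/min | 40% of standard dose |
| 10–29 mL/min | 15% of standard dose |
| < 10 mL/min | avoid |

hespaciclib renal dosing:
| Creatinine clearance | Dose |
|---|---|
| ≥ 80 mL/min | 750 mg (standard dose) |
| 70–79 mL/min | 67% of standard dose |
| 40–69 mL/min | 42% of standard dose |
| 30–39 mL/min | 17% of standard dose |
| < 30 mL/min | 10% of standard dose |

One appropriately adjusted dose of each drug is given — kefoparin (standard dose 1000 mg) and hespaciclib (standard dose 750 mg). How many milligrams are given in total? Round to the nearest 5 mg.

CrCl = (140 − 69) × 67.8 / (72 × 3.59) × 0.85 = 4813.8 / 258.48 × 0.85 ≈ 15.8 mL/min
CrCl ≈ 16 mL/min.
kefoparin: 10–29 mL/min → 15% of 1000 mg = 150 mg.
hespaciclib: < 30 mL/min → 10% of 750 mg = 75 mg.
Total = 150 + 75 = 225 mg.

225 mg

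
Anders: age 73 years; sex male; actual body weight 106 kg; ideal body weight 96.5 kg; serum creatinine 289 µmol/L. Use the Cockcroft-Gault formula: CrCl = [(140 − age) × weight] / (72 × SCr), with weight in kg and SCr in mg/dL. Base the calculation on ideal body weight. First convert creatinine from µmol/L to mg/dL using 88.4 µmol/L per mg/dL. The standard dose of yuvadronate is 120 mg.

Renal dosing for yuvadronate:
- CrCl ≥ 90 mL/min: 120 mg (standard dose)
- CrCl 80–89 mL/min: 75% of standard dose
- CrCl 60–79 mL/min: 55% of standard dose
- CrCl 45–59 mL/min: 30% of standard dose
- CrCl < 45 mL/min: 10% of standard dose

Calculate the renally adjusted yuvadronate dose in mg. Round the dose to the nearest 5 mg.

10 mg

SCr = 289 / 88.4 = 3.269 mg/dL
CrCl = (140 − 73) × 96.5 / (72 × 3.269) = 6465.5 / 235.37 ≈ 27.5 mL/min
CrCl ≈ 27 mL/min → bracket < 45 mL/min.
10% of 120 mg = 12 mg → 10 mg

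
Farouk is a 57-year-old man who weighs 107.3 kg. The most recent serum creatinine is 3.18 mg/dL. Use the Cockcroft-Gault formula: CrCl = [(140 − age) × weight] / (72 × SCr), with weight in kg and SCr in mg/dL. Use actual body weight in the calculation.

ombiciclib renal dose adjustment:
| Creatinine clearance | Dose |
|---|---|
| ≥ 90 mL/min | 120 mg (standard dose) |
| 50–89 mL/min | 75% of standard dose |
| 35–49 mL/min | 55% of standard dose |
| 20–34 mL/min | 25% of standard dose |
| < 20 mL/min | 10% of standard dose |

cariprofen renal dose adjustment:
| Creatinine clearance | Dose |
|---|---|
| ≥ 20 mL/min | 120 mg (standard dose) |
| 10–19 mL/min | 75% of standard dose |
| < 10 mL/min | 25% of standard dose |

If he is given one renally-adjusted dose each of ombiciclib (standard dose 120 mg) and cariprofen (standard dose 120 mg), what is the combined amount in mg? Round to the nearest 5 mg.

CrCl = (140 − 57) × 107.3 / (72 × 3.18) = 8905.9 / 228.96 ≈ 38.9 mL/min
CrCl ≈ 39 mL/min.
ombiciclib: 35–49 mL/min → 55% of 120 mg = 66 mg.
cariprofen: ≥ 20 mL/min → 100% of 120 mg = 120 mg.
Total = 66 + 120 = 186 mg.

185 mg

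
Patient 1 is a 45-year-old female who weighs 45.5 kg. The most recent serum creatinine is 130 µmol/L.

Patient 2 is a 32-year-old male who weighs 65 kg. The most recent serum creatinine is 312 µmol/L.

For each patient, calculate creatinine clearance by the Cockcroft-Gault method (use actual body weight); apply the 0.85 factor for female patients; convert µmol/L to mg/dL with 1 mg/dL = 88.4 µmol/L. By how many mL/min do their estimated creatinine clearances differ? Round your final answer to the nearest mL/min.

7 mL/min

Patient 1: SCr = 130 / 88.4 = 1.471 mg/dL
Patient 1: CrCl = (140 − 45) × 45.5 / (72 × 1.471) × 0.85 = 4322.5 / 105.91 × 0.85 ≈ 34.7 mL/min
Patient 2: SCr = 312 / 88.4 = 3.529 mg/dL
Patient 2: CrCl = (140 − 32) × 65 / (72 × 3.529) = 7020.0 / 254.09 ≈ 27.6 mL/min
|34.7 − 27.6| = 7.1 mL/min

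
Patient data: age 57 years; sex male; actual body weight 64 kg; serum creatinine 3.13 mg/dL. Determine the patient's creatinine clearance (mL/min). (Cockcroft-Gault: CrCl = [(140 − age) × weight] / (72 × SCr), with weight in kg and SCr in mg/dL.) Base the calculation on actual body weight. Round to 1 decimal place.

CrCl = (140 − 57) × 64 / (72 × 3.13) = 5312.0 / 225.36 ≈ 23.6 mL/min

23.6 mL/min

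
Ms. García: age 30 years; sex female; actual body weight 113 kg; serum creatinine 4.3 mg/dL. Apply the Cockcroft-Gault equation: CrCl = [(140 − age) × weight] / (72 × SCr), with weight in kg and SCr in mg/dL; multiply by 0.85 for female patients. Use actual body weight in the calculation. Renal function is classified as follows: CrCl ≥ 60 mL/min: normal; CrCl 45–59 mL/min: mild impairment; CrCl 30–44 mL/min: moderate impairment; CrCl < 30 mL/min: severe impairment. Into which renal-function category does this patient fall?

CrCl = (140 − 30) × 113 / (72 × 4.3) × 0.85 = 12430.0 / 309.60 × 0.85 ≈ 34.1 mL/min
34 mL/min falls in the 'moderate impairment' range.

moderate impairment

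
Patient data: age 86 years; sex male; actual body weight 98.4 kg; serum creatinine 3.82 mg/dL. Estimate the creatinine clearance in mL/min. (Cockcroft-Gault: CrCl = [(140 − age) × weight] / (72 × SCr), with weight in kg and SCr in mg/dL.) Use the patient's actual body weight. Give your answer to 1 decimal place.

19.3 mL/min

CrCl = (140 − 86) × 98.4 / (72 × 3.82) = 5313.6 / 275.04 ≈ 19.3 mL/min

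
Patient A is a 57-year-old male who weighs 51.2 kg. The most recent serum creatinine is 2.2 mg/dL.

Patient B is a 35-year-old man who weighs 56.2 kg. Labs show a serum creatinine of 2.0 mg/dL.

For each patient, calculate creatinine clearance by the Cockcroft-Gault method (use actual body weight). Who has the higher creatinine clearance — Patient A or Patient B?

Patient A: CrCl = (140 − 57) × 51.2 / (72 × 2.2) = 4249.6 / 158.40 ≈ 26.8 mL/min
Patient B: CrCl = (140 − 35) × 56.2 / (72 × 2) = 5901.0 / 144.00 ≈ 41.0 mL/min
26.8 vs 41.0 mL/min → Patient B is higher.

Patient B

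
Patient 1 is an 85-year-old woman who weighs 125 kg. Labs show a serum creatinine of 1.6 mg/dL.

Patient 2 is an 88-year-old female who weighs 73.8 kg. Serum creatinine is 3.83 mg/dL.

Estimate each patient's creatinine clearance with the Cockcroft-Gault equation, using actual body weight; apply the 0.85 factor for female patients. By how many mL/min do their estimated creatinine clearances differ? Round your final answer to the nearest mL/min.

Patient 1: CrCl = (140 − 85) × 125 / (72 × 1.6) × 0.85 = 6875.0 / 115.20 × 0.85 ≈ 50.7 mL/min
Patient 2: CrCl = (140 − 88) × 73.8 / (72 × 3.83) × 0.85 = 3837.6 / 275.76 × 0.85 ≈ 11.8 mL/min
|50.7 − 11.8| = 38.9 mL/min

39 mL/min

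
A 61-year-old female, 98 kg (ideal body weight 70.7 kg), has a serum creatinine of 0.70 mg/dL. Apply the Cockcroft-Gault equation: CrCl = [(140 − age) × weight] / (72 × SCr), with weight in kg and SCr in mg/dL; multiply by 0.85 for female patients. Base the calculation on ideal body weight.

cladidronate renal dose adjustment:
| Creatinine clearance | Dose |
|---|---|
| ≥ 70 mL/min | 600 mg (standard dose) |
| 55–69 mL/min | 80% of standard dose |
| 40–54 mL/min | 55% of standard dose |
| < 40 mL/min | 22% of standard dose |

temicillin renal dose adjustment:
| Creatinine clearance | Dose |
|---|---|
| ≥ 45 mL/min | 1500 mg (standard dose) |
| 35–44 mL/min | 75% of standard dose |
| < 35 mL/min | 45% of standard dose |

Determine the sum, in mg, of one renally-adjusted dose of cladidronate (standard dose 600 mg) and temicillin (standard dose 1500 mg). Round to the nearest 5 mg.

2100 mg

CrCl = (140 − 61) × 70.7 / (72 × 0.7) × 0.85 = 5585.3 / 50.40 × 0.85 ≈ 94.2 mL/min
CrCl ≈ 94 mL/min.
cladidronate: ≥ 70 mL/min → 100% of 600 mg = 600 mg.
temicillin: ≥ 45 mL/min → 100% of 1500 mg = 1500 mg.
Total = 600 + 1500 = 2100 mg.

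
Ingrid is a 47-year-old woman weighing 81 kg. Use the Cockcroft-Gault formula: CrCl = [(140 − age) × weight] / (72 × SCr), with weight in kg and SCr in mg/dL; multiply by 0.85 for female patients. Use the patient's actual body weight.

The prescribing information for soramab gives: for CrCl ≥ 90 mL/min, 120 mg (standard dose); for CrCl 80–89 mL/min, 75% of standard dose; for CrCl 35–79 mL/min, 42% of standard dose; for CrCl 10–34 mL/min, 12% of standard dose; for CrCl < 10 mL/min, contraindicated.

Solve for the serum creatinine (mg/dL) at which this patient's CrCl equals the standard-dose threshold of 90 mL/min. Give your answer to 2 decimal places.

0.99 mg/dL

Standard dose requires CrCl ≥ 90 mL/min.
Set (140 − 47) × 81 × 0.85 / (72 × SCr) = 90
SCr = (140 − 47) × 81 × 0.85 / (72 × 90) = 0.988 mg/dL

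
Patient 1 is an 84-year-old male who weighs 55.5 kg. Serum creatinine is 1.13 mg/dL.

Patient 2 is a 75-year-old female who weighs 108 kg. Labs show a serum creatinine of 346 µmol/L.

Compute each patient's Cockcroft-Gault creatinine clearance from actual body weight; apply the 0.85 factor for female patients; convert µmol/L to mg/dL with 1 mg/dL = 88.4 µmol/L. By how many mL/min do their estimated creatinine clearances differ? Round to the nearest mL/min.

17 mL/min

Patient 1: CrCl = (140 − 84) × 55.5 / (72 × 1.13) = 3108.0 / 81.36 ≈ 38.2 mL/min
Patient 2: SCr = 346 / 88.4 = 3.914 mg/dL
Patient 2: CrCl = (140 − 75) × 108 / (72 × 3.914) × 0.85 = 7020.0 / 281.81 × 0.85 ≈ 21.2 mL/min
|38.2 − 21.2| = 17.0 mL/min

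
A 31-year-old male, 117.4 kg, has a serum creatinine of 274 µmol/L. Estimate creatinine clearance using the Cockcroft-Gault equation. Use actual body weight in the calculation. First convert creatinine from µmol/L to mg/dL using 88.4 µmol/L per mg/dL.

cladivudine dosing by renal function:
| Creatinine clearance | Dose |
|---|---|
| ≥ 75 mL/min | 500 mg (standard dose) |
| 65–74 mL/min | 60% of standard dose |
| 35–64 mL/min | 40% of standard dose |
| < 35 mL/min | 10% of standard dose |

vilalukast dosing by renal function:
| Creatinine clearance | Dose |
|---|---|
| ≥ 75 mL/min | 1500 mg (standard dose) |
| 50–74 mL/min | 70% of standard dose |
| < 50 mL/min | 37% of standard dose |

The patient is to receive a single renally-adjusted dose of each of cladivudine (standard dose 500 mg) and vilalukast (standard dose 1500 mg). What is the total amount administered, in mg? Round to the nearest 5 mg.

SCr = 274 / 88.4 = 3.1 mg/dL
CrCl = (140 − 31) × 117.4 / (72 × 3.1) = 12796.6 / 223.20 ≈ 57.3 mL/min
CrCl ≈ 57 mL/min.
cladivudine: 35–64 mL/min → 40% of 500 mg = 200 mg.
vilalukast: 50–74 mL/min → 70% of 1500 mg = 1050 mg.
Total = 200 + 1050 = 1250 mg.

1250 mg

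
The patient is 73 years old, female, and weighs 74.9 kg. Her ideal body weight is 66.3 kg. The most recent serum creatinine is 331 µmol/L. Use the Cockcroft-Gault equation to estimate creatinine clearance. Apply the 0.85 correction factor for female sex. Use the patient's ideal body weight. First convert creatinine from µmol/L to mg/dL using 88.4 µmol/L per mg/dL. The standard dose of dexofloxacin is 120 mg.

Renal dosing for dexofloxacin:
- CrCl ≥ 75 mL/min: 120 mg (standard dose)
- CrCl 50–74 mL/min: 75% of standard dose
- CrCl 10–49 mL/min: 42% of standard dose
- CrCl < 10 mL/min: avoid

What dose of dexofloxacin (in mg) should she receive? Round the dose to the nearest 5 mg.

SCr = 331 / 88.4 = 3.744 mg/dL
CrCl = (140 − 73) × 66.3 / (72 × 3.744) × 0.85 = 4442.1 / 269.57 × 0.85 ≈ 14.0 mL/min
CrCl ≈ 14 mL/min → bracket 10–49 mL/min.
42% of 120 mg = 50.4 mg → 50 mg

50 mg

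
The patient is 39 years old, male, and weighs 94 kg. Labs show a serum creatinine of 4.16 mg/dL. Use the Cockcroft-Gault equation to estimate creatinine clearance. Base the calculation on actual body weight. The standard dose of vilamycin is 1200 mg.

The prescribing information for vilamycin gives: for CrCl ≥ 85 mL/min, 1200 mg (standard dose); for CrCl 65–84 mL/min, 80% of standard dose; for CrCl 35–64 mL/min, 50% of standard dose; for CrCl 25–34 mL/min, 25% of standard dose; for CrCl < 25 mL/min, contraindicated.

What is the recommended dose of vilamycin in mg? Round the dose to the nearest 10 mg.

CrCl = (140 − 39) × 94 / (72 × 4.16) = 9494.0 / 299.52 ≈ 31.7 mL/min
CrCl ≈ 32 mL/min → bracket 25–34 mL/min.
25% of 1200 mg = 300 mg

300 mg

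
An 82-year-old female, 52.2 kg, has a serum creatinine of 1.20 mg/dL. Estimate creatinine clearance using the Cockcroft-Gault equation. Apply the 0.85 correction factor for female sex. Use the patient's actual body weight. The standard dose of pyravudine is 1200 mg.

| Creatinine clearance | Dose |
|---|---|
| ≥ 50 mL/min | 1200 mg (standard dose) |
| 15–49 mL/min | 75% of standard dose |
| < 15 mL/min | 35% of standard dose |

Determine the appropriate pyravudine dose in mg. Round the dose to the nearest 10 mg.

900 mg

CrCl = (140 − 82) × 52.2 / (72 × 1.2) × 0.85 = 3027.6 / 86.40 × 0.85 ≈ 29.8 mL/min
CrCl ≈ 30 mL/min → bracket 15–49 mL/min.
75% of 1200 mg = 900 mg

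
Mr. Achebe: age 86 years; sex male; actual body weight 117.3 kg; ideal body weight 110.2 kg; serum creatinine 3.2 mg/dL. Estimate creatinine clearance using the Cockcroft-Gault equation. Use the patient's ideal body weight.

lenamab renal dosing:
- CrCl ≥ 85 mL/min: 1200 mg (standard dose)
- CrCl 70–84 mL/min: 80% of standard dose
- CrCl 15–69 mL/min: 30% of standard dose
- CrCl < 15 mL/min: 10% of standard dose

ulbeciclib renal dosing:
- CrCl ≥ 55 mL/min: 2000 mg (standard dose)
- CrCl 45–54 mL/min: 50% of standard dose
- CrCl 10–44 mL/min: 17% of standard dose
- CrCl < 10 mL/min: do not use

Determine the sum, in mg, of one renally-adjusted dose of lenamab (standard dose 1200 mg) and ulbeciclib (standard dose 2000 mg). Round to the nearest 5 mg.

CrCl = (140 − 86) × 110.2 / (72 × 3.2) = 5950.8 / 230.40 ≈ 25.8 mL/min
CrCl ≈ 26 mL/min.
lenamab: 15–69 mL/min → 30% of 1200 mg = 360 mg.
ulbeciclib: 10–44 mL/min → 17% of 2000 mg = 340 mg.
Total = 360 + 340 = 700 mg.

700 mg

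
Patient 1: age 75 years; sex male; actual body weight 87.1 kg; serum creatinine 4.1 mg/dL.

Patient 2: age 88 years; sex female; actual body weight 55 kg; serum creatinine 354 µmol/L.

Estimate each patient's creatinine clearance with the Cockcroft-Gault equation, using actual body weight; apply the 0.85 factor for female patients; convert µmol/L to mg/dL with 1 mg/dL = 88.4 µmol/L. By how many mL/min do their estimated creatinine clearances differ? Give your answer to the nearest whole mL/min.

Patient 1: CrCl = (140 − 75) × 87.1 / (72 × 4.1) = 5661.5 / 295.20 ≈ 19.2 mL/min
Patient 2: SCr = 354 / 88.4 = 4.005 mg/dL
Patient 2: CrCl = (140 − 88) × 55 / (72 × 4.005) × 0.85 = 2860.0 / 288.36 × 0.85 ≈ 8.4 mL/min
|19.2 − 8.4| = 10.8 mL/min

11 mL/min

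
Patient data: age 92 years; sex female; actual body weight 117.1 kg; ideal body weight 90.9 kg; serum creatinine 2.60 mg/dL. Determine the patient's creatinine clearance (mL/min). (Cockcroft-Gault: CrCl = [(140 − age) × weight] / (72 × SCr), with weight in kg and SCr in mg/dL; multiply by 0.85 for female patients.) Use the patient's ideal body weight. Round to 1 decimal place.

CrCl = (140 − 92) × 90.9 / (72 × 2.6) × 0.85 = 4363.2 / 187.20 × 0.85 ≈ 19.8 mL/min

19.8 mL/min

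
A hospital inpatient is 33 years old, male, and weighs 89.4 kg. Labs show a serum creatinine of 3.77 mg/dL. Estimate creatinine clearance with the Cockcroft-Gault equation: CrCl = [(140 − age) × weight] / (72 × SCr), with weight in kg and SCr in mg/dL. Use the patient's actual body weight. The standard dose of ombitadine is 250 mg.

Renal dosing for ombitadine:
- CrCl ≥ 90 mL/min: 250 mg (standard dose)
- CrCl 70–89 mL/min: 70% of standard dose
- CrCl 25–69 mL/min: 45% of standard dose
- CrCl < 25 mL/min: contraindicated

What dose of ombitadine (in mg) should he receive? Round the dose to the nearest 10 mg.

110 mg

CrCl = (140 − 33) × 89.4 / (72 × 3.77) = 9565.8 / 271.44 ≈ 35.2 mL/min
CrCl ≈ 35 mL/min → bracket 25–69 mL/min.
45% of 250 mg = 112.5 mg → 110 mg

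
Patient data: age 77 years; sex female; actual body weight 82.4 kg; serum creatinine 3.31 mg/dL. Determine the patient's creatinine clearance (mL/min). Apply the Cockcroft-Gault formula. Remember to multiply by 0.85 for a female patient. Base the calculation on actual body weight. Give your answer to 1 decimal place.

18.5 mL/min

CrCl = (140 − 77) × 82.4 / (72 × 3.31) × 0.85 = 5191.2 / 238.32 × 0.85 ≈ 18.5 mL/min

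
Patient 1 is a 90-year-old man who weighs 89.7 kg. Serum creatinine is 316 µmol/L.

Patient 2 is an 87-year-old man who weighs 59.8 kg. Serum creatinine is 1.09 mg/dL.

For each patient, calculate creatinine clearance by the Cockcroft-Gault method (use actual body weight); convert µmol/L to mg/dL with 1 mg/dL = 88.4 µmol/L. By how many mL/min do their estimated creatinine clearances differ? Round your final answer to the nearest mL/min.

23 mL/min

Patient 1: SCr = 316 / 88.4 = 3.575 mg/dL
Patient 1: CrCl = (140 − 90) × 89.7 / (72 × 3.575) = 4485.0 / 257.40 ≈ 17.4 mL/min
Patient 2: CrCl = (140 − 87) × 59.8 / (72 × 1.09) = 3169.4 / 78.48 ≈ 40.4 mL/min
|17.4 − 40.4| = 23.0 mL/min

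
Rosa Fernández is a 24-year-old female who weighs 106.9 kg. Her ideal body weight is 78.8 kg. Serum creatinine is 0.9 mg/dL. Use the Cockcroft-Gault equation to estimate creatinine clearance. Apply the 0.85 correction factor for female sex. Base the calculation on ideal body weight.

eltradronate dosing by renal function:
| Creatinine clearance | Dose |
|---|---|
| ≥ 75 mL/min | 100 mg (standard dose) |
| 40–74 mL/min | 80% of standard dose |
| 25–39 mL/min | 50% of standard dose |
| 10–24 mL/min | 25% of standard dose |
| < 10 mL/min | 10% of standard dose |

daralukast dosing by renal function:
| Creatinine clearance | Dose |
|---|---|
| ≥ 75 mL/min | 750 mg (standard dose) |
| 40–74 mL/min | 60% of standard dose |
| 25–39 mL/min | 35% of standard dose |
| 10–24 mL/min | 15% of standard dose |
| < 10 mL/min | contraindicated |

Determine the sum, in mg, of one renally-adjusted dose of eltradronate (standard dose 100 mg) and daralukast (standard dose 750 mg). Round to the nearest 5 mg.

850 mg

CrCl = (140 − 24) × 78.8 / (72 × 0.9) × 0.85 = 9140.8 / 64.80 × 0.85 ≈ 119.9 mL/min
CrCl ≈ 120 mL/min.
eltradronate: ≥ 75 mL/min → 100% of 100 mg = 100 mg.
daralukast: ≥ 75 mL/min → 100% of 750 mg = 750 mg.
Total = 100 + 750 = 850 mg.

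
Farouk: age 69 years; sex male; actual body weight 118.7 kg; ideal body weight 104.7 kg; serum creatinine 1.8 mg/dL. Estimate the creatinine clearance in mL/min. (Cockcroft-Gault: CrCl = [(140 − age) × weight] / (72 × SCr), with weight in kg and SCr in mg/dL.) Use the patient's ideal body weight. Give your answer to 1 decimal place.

CrCl = (140 − 69) × 104.7 / (72 × 1.8) = 7433.7 / 129.60 ≈ 57.4 mL/min

57.4 mL/min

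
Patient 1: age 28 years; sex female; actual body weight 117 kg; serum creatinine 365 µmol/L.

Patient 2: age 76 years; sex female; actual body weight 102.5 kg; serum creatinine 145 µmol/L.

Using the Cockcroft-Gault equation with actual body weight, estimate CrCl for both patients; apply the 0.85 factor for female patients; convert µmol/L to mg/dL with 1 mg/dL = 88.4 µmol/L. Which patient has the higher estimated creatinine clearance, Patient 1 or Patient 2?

Patient 2

Patient 1: SCr = 365 / 88.4 = 4.129 mg/dL
Patient 1: CrCl = (140 − 28) × 117 / (72 × 4.129) × 0.85 = 13104.0 / 297.29 × 0.85 ≈ 37.5 mL/min
Patient 2: SCr = 145 / 88.4 = 1.64 mg/dL
Patient 2: CrCl = (140 − 76) × 102.5 / (72 × 1.64) × 0.85 = 6560.0 / 118.08 × 0.85 ≈ 47.2 mL/min
37.5 vs 47.2 mL/min → Patient 2 is higher.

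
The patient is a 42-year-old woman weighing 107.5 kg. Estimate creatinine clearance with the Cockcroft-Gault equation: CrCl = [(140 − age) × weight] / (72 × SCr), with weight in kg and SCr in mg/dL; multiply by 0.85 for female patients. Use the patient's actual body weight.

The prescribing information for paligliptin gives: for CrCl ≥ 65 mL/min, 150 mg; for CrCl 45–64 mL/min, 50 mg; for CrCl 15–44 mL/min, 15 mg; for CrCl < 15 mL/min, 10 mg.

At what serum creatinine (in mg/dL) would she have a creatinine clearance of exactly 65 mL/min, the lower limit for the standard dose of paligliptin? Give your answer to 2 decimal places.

Standard dose requires CrCl ≥ 65 mL/min.
Set (140 − 42) × 107.5 × 0.85 / (72 × SCr) = 65
SCr = (140 − 42) × 107.5 × 0.85 / (72 × 65) = 1.913 mg/dL

1.91 mg/dL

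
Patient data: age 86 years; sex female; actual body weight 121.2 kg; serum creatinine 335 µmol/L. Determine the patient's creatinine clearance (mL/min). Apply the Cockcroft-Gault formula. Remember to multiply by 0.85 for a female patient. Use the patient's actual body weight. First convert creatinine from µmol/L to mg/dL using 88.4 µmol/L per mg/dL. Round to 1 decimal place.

SCr = 335 / 88.4 = 3.79 mg/dL
CrCl = (140 − 86) × 121.2 / (72 × 3.79) × 0.85 = 6544.8 / 272.88 × 0.85 ≈ 20.4 mL/min

20.4 mL/min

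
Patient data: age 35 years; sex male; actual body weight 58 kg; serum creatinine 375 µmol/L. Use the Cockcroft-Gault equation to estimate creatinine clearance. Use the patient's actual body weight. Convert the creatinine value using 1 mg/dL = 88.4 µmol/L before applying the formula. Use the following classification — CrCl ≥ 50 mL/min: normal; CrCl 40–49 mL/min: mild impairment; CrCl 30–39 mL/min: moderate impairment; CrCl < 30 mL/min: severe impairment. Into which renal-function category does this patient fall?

severe impairment

SCr = 375 / 88.4 = 4.242 mg/dL
CrCl = (140 − 35) × 58 / (72 × 4.242) = 6090.0 / 305.42 ≈ 19.9 mL/min
20 mL/min falls in the 'severe impairment' range.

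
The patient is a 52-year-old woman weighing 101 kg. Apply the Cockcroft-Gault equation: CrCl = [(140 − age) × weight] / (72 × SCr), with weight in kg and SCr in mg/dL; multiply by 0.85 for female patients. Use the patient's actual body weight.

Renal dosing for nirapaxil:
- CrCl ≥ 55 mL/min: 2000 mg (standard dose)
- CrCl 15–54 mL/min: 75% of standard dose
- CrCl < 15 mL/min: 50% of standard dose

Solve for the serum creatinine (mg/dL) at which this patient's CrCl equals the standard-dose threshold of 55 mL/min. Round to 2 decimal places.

1.91 mg/dL

Standard dose requires CrCl ≥ 55 mL/min.
Set (140 − 52) × 101 × 0.85 / (72 × SCr) = 55
SCr = (140 − 52) × 101 × 0.85 / (72 × 55) = 1.908 mg/dL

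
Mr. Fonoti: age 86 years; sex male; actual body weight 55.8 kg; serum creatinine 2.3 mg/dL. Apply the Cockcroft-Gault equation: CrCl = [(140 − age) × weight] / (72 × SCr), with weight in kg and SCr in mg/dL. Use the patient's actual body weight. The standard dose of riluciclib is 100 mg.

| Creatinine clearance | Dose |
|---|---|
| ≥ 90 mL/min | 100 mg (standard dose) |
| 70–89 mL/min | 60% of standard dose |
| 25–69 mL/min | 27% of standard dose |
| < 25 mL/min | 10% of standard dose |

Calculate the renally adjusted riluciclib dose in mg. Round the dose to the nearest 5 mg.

10 mg

CrCl = (140 − 86) × 55.8 / (72 × 2.3) = 3013.2 / 165.60 ≈ 18.2 mL/min
CrCl ≈ 18 mL/min → bracket < 25 mL/min.
10% of 100 mg = 10 mg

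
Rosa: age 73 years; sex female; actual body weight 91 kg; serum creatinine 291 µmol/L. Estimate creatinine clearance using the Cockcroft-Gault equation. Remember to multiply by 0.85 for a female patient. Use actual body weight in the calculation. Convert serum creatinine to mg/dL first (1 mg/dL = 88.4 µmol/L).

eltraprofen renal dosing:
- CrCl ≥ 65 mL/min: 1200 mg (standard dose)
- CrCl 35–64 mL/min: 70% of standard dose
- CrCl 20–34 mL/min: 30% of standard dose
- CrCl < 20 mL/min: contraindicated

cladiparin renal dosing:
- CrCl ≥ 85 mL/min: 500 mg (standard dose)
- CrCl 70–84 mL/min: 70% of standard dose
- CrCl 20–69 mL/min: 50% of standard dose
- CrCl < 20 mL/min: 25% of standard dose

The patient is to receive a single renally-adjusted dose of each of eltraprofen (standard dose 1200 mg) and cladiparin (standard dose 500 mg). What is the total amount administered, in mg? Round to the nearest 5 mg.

610 mg

SCr = 291 / 88.4 = 3.292 mg/dL
CrCl = (140 − 73) × 91 / (72 × 3.292) × 0.85 = 6097.0 / 237.02 × 0.85 ≈ 21.9 mL/min
CrCl ≈ 22 mL/min.
eltraprofen: 20–34 mL/min → 30% of 1200 mg = 360 mg.
cladiparin: 20–69 mL/min → 50% of 500 mg = 250 mg.
Total = 360 + 250 = 610 mg.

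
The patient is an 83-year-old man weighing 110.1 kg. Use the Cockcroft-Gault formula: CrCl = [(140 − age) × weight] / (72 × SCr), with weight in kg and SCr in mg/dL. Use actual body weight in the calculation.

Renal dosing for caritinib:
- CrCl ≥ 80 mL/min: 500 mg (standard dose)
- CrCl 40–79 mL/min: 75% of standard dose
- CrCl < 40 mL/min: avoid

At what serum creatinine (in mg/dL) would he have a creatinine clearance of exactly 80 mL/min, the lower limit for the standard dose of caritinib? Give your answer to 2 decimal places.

1.09 mg/dL

Standard dose requires CrCl ≥ 80 mL/min.
Set (140 − 83) × 110.1 / (72 × SCr) = 80
SCr = (140 − 83) × 110.1 / (72 × 80) = 1.090 mg/dL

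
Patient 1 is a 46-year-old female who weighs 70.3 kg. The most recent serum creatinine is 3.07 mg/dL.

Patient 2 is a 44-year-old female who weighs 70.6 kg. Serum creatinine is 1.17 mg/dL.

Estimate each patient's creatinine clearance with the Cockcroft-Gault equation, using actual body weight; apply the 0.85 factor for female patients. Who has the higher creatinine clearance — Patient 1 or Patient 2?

Patient 1: CrCl = (140 − 46) × 70.3 / (72 × 3.07) × 0.85 = 6608.2 / 221.04 × 0.85 ≈ 25.4 mL/min
Patient 2: CrCl = (140 − 44) × 70.6 / (72 × 1.17) × 0.85 = 6777.6 / 84.24 × 0.85 ≈ 68.4 mL/min
25.4 vs 68.4 mL/min → Patient 2 is higher.

Patient 2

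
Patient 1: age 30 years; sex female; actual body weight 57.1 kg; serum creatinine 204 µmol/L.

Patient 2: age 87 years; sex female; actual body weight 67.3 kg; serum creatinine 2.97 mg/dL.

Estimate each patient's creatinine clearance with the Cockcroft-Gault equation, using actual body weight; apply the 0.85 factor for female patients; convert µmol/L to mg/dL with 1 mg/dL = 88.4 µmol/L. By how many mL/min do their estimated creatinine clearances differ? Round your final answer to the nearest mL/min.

Patient 1: SCr = 204 / 88.4 = 2.308 mg/dL
Patient 1: CrCl = (140 − 30) × 57.1 / (72 × 2.308) × 0.85 = 6281.0 / 166.18 × 0.85 ≈ 32.1 mL/min
Patient 2: CrCl = (140 − 87) × 67.3 / (72 × 2.97) × 0.85 = 3566.9 / 213.84 × 0.85 ≈ 14.2 mL/min
|32.1 − 14.2| = 17.9 mL/min

18 mL/min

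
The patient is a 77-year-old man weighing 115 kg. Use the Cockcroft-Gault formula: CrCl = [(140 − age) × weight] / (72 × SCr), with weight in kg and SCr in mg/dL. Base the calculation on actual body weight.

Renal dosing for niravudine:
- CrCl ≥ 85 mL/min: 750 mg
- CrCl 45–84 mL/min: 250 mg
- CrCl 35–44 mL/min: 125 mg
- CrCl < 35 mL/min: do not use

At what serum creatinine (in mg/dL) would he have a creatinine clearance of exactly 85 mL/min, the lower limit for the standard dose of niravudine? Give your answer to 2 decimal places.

1.18 mg/dL

Standard dose requires CrCl ≥ 85 mL/min.
Set (140 − 77) × 115 / (72 × SCr) = 85
SCr = (140 − 77) × 115 / (72 × 85) = 1.184 mg/dL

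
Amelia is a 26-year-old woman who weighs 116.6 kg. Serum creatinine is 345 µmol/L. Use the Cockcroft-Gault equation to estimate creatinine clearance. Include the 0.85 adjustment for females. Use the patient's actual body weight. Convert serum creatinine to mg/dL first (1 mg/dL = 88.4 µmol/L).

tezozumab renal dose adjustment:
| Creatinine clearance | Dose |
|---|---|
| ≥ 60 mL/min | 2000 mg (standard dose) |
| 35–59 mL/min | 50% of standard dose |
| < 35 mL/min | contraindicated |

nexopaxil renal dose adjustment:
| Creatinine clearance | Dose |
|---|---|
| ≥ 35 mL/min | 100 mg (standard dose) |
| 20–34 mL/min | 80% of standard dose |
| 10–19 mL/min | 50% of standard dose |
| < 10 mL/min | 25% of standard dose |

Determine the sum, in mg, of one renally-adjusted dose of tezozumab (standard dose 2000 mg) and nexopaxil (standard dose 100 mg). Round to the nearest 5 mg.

1100 mg

SCr = 345 / 88.4 = 3.903 mg/dL
CrCl = (140 − 26) × 116.6 / (72 × 3.903) × 0.85 = 13292.4 / 281.02 × 0.85 ≈ 40.2 mL/min
CrCl ≈ 40 mL/min.
tezozumab: 35–59 mL/min → 50% of 2000 mg = 1000 mg.
nexopaxil: ≥ 35 mL/min → 100% of 100 mg = 100 mg.
Total = 1000 + 100 = 1100 mg.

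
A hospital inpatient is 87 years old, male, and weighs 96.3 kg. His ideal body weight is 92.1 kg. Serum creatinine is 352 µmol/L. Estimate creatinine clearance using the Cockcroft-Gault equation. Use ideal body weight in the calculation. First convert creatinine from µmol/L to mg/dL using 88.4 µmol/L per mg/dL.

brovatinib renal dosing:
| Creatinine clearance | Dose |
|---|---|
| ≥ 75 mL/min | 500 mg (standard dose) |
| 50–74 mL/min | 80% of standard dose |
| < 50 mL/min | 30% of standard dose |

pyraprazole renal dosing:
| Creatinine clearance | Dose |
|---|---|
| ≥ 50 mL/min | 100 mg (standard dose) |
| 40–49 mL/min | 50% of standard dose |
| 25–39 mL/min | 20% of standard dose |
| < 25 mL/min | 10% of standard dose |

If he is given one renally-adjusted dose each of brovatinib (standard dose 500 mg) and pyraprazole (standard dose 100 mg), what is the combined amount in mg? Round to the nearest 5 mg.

SCr = 352 / 88.4 = 3.982 mg/dL
CrCl = (140 − 87) × 92.1 / (72 × 3.982) = 4881.3 / 286.70 ≈ 17.0 mL/min
CrCl ≈ 17 mL/min.
brovatinib: < 50 mL/min → 30% of 500 mg = 150 mg.
pyraprazole: < 25 mL/min → 10% of 100 mg = 10 mg.
Total = 150 + 10 = 160 mg.

160 mg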